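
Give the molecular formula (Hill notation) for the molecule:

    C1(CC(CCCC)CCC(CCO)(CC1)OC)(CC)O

Heavy atoms from the SMILES: 17 C, 3 O.
Implicit hydrogens by atom environment:
  11 × C: 2 H each → 22
  3 × C: 3 H each → 9
  2 × C: no H
  2 × O: 1 H each → 2
  1 × C: 1 H
  1 × O: no H
  Total hydrogens = 34.
Molecular formula: C17H34O3

C17H34O3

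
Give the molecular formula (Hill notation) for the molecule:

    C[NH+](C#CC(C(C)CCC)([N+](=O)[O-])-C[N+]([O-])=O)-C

Heavy atoms from the SMILES: 11 C, 3 N, 4 O.
Implicit hydrogens by atom environment:
  4 × C: 3 H each → 12
  3 × C: 2 H each → 6
  3 × C: no H
  2 × N (charge +1): no H
  2 × O: no H
  2 × O (charge -1): no H
  1 × C: 1 H
  1 × N (charge +1): 1 H
  Total hydrogens = 20.
Net charge +1.
Molecular formula: C11H20N3O4+

C11H20N3O4+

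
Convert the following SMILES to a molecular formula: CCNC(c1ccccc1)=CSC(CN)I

C12H17IN2S

Heavy atoms from the SMILES: 12 C, 1 I, 2 N, 1 S.
Implicit hydrogens by atom environment:
  5 × C (aromatic): 1 H each → 5
  2 × C: 2 H each → 4
  2 × C: 1 H each → 2
  1 × C: 3 H
  1 × C: no H
  1 × C (aromatic): no H
  1 × I: no H
  1 × N: 2 H
  1 × N: 1 H
  1 × S: no H
  Total hydrogens = 17.
Molecular formula: C12H17IN2S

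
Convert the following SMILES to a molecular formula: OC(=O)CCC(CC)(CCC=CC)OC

Heavy atoms from the SMILES: 12 C, 3 O.
Implicit hydrogens by atom environment:
  5 × C: 2 H each → 10
  3 × C: 3 H each → 9
  2 × C: 1 H each → 2
  2 × C: no H
  2 × O: no H
  1 × O: 1 H
  Total hydrogens = 22.
Molecular formula: C12H22O3

C12H22O3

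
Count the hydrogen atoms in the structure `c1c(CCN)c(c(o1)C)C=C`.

13

Hydrogens are implicit in SMILES; fill each atom to its normal valence:
  3 × C: 2 H each → 6
  3 × C (aromatic): no H
  1 × C: 3 H
  1 × C (aromatic): 1 H
  1 × C: 1 H
  1 × N: 2 H
  1 × O (aromatic): no H
  Total hydrogens = 13.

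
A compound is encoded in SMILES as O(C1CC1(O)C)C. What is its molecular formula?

Heavy atoms from the SMILES: 5 C, 2 O.
Implicit hydrogens by atom environment:
  2 × C: 3 H each → 6
  1 × C: 2 H
  1 × C: 1 H
  1 × C: no H
  1 × O: 1 H
  1 × O: no H
  Total hydrogens = 10.
Molecular formula: C5H10O2

C5H10O2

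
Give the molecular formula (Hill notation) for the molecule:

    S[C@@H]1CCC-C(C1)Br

Heavy atoms from the SMILES: 1 Br, 6 C, 1 S.
Implicit hydrogens by atom environment:
  4 × C: 2 H each → 8
  2 × C: 1 H each → 2
  1 × Br: no H
  1 × S: 1 H
  Total hydrogens = 11.
Molecular formula: C6H11BrS

C6H11BrS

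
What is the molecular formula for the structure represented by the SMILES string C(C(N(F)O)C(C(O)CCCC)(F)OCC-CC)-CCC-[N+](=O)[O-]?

Heavy atoms from the SMILES: 15 C, 2 F, 2 N, 5 O.
Implicit hydrogens by atom environment:
  10 × C: 2 H each → 20
  2 × C: 3 H each → 6
  2 × C: 1 H each → 2
  2 × F: no H
  2 × O: 1 H each → 2
  2 × O: no H
  1 × C: no H
  1 × N: no H
  1 × N (charge +1): no H
  1 × O (charge -1): no H
  Total hydrogens = 30.
Molecular formula: C15H30F2N2O5

C15H30F2N2O5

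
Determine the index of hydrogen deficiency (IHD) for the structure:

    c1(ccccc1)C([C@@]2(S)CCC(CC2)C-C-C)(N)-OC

5

Molecular formula from the SMILES: C17H27NOS.
DoU = (2C + 2 + N − H − X)/2 = (2·17 + 2 + 1 − 27 − 0)/2 = 10/2 = 5.
(Structurally: 2 ring(s) + 3 π bond(s) = 5.)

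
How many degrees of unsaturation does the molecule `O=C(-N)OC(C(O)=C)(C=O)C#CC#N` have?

Molecular formula from the SMILES: C8H6N2O4.
DoU = (2C + 2 + N − H − X)/2 = (2·8 + 2 + 2 − 6 − 0)/2 = 14/2 = 7.
(Structurally: 0 ring(s) + 7 π bond(s) = 7.)

7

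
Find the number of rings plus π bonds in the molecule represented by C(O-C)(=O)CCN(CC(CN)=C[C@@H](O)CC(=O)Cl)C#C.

5

Molecular formula from the SMILES: C13H19ClN2O4.
DoU = (2C + 2 + N − H − X)/2 = (2·13 + 2 + 2 − 19 − 1)/2 = 10/2 = 5.
(Structurally: 0 ring(s) + 5 π bond(s) = 5.)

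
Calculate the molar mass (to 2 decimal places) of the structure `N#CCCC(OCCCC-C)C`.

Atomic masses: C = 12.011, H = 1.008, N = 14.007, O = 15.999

169.27

Molecular formula: C10H19NO.
M = 10×12.011 + 19×1.008 + 1×14.007 + 1×15.999 = 169.27 g/mol.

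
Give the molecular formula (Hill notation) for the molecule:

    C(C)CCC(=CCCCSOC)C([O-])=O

C11H19O3S-

Heavy atoms from the SMILES: 11 C, 3 O, 1 S.
Implicit hydrogens by atom environment:
  6 × C: 2 H each → 12
  2 × C: 3 H each → 6
  2 × C: no H
  2 × O: no H
  1 × C: 1 H
  1 × O (charge -1): no H
  1 × S: no H
  Total hydrogens = 19.
Net charge -1.
Molecular formula: C11H19O3S-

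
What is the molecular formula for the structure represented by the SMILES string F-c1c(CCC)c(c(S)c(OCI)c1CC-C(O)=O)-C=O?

C14H16FIO4S

Heavy atoms from the SMILES: 14 C, 1 F, 1 I, 4 O, 1 S.
Implicit hydrogens by atom environment:
  6 × C (aromatic): no H
  5 × C: 2 H each → 10
  3 × O: no H
  1 × C: 3 H
  1 × C: 1 H
  1 × C: no H
  1 × F: no H
  1 × I: no H
  1 × O: 1 H
  1 × S: 1 H
  Total hydrogens = 16.
Molecular formula: C14H16FIO4S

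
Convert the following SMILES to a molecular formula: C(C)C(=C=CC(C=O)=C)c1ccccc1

C14H14O

Heavy atoms from the SMILES: 14 C, 1 O.
Implicit hydrogens by atom environment:
  5 × C (aromatic): 1 H each → 5
  3 × C: no H
  2 × C: 2 H each → 4
  2 × C: 1 H each → 2
  1 × C: 3 H
  1 × C (aromatic): no H
  1 × O: no H
  Total hydrogens = 14.
Molecular formula: C14H14O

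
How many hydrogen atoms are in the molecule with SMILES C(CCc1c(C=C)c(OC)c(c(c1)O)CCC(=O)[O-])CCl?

20

Hydrogens are implicit in SMILES; fill each atom to its normal valence:
  7 × C: 2 H each → 14
  5 × C (aromatic): no H
  2 × O: no H
  1 × C: 3 H
  1 × C (aromatic): 1 H
  1 × C: 1 H
  1 × C: no H
  1 × Cl: no H
  1 × O: 1 H
  1 × O (charge -1): no H
  Total hydrogens = 20.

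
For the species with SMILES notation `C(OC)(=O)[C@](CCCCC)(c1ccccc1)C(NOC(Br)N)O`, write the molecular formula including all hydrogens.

C16H25BrN2O4

Heavy atoms from the SMILES: 1 Br, 16 C, 2 N, 4 O.
Implicit hydrogens by atom environment:
  5 × C (aromatic): 1 H each → 5
  4 × C: 2 H each → 8
  3 × O: no H
  2 × C: 3 H each → 6
  2 × C: 1 H each → 2
  2 × C: no H
  1 × Br: no H
  1 × C (aromatic): no H
  1 × N: 2 H
  1 × N: 1 H
  1 × O: 1 H
  Total hydrogens = 25.
Molecular formula: C16H25BrN2O4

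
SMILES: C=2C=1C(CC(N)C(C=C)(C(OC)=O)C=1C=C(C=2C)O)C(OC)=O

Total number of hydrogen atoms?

Hydrogens are implicit in SMILES; fill each atom to its normal valence:
  4 × C (aromatic): no H
  4 × O: no H
  3 × C: 3 H each → 9
  3 × C: 1 H each → 3
  3 × C: no H
  2 × C: 2 H each → 4
  2 × C (aromatic): 1 H each → 2
  1 × N: 2 H
  1 × O: 1 H
  Total hydrogens = 21.

21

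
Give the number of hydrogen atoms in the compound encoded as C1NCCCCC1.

Hydrogens are implicit in SMILES; fill each atom to its normal valence:
  6 × C: 2 H each → 12
  1 × N: 1 H
  Total hydrogens = 13.

13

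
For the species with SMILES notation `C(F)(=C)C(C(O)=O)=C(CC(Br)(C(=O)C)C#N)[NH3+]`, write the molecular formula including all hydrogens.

Heavy atoms from the SMILES: 1 Br, 10 C, 1 F, 2 N, 3 O.
Implicit hydrogens by atom environment:
  7 × C: no H
  2 × C: 2 H each → 4
  2 × O: no H
  1 × Br: no H
  1 × C: 3 H
  1 × F: no H
  1 × N (charge +1): 3 H
  1 × N: no H
  1 × O: 1 H
  Total hydrogens = 11.
Net charge +1.
Molecular formula: C10H11BrFN2O3+

C10H11BrFN2O3+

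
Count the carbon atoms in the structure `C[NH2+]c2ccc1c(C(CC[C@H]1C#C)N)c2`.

13

The symbol for carbon appears 13 times in the SMILES. Lowercase c denotes aromatic carbon and counts toward C.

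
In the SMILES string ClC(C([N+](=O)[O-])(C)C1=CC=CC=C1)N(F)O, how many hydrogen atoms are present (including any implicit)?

Hydrogens are implicit in SMILES; fill each atom to its normal valence:
  5 × C (aromatic): 1 H each → 5
  1 × C: 3 H
  1 × C: 1 H
  1 × C: no H
  1 × C (aromatic): no H
  1 × Cl: no H
  1 × F: no H
  1 × N: no H
  1 × N (charge +1): no H
  1 × O: 1 H
  1 × O: no H
  1 × O (charge -1): no H
  Total hydrogens = 10.

10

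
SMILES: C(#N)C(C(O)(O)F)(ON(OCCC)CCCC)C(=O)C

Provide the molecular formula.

Heavy atoms from the SMILES: 12 C, 1 F, 2 N, 5 O.
Implicit hydrogens by atom environment:
  5 × C: 2 H each → 10
  4 × C: no H
  3 × C: 3 H each → 9
  3 × O: no H
  2 × N: no H
  2 × O: 1 H each → 2
  1 × F: no H
  Total hydrogens = 21.
Molecular formula: C12H21FN2O5

C12H21FN2O5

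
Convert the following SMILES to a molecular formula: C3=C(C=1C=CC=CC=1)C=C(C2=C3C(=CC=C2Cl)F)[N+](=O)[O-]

Heavy atoms from the SMILES: 16 C, 1 Cl, 1 F, 1 N, 2 O.
Implicit hydrogens by atom environment:
  9 × C (aromatic): 1 H each → 9
  7 × C (aromatic): no H
  1 × Cl: no H
  1 × F: no H
  1 × N (charge +1): no H
  1 × O: no H
  1 × O (charge -1): no H
  Total hydrogens = 9.
Molecular formula: C16H9ClFNO2

C16H9ClFNO2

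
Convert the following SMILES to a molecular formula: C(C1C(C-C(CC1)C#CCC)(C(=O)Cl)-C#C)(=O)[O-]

C14H14ClO3-

Heavy atoms from the SMILES: 14 C, 1 Cl, 3 O.
Implicit hydrogens by atom environment:
  6 × C: no H
  4 × C: 2 H each → 8
  3 × C: 1 H each → 3
  2 × O: no H
  1 × C: 3 H
  1 × Cl: no H
  1 × O (charge -1): no H
  Total hydrogens = 14.
Net charge -1.
Molecular formula: C14H14ClO3-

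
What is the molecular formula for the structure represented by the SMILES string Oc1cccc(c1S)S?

C6H6OS2

Heavy atoms from the SMILES: 6 C, 1 O, 2 S.
Implicit hydrogens by atom environment:
  3 × C (aromatic): 1 H each → 3
  3 × C (aromatic): no H
  2 × S: 1 H each → 2
  1 × O: 1 H
  Total hydrogens = 6.
Molecular formula: C6H6OS2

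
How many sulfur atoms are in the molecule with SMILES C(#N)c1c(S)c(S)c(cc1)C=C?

2

The symbol for sulfur appears 2 times in the SMILES.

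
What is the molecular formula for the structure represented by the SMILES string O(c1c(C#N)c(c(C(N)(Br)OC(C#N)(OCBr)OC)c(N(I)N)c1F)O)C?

Heavy atoms from the SMILES: 2 Br, 13 C, 1 F, 1 I, 5 N, 5 O.
Implicit hydrogens by atom environment:
  6 × C (aromatic): no H
  4 × C: no H
  4 × O: no H
  3 × N: no H
  2 × Br: no H
  2 × C: 3 H each → 6
  2 × N: 2 H each → 4
  1 × C: 2 H
  1 × F: no H
  1 × I: no H
  1 × O: 1 H
  Total hydrogens = 13.
Molecular formula: C13H13Br2FIN5O5

C13H13Br2FIN5O5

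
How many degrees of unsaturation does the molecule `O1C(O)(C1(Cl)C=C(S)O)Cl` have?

Molecular formula from the SMILES: C4H4Cl2O3S.
DoU = (2C + 2 + N − H − X)/2 = (2·4 + 2 + 0 − 4 − 2)/2 = 4/2 = 2.
(Structurally: 1 ring(s) + 1 π bond(s) = 2.)

2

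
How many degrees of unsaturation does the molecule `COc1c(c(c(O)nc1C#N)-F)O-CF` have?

6

Molecular formula from the SMILES: C8H6F2N2O3.
DoU = (2C + 2 + N − H − X)/2 = (2·8 + 2 + 2 − 6 − 2)/2 = 12/2 = 6.
(Structurally: 1 ring(s) + 5 π bond(s) = 6.)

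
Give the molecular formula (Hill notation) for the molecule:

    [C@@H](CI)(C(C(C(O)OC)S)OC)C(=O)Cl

C8H14ClIO4S

Heavy atoms from the SMILES: 8 C, 1 Cl, 1 I, 4 O, 1 S.
Implicit hydrogens by atom environment:
  4 × C: 1 H each → 4
  3 × O: no H
  2 × C: 3 H each → 6
  1 × C: 2 H
  1 × C: no H
  1 × Cl: no H
  1 × I: no H
  1 × O: 1 H
  1 × S: 1 H
  Total hydrogens = 14.
Molecular formula: C8H14ClIO4S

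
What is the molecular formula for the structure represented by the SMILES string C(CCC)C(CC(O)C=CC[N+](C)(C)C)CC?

C15H32NO+

Heavy atoms from the SMILES: 15 C, 1 N, 1 O.
Implicit hydrogens by atom environment:
  6 × C: 2 H each → 12
  5 × C: 3 H each → 15
  4 × C: 1 H each → 4
  1 × N (charge +1): no H
  1 × O: 1 H
  Total hydrogens = 32.
Net charge +1.
Molecular formula: C15H32NO+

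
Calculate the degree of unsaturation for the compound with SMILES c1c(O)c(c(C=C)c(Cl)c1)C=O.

Molecular formula from the SMILES: C9H7ClO2.
DoU = (2C + 2 + N − H − X)/2 = (2·9 + 2 + 0 − 7 − 1)/2 = 12/2 = 6.
(Structurally: 1 ring(s) + 5 π bond(s) = 6.)

6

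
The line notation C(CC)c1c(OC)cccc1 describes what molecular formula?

C10H14O

Heavy atoms from the SMILES: 10 C, 1 O.
Implicit hydrogens by atom environment:
  4 × C (aromatic): 1 H each → 4
  2 × C: 3 H each → 6
  2 × C: 2 H each → 4
  2 × C (aromatic): no H
  1 × O: no H
  Total hydrogens = 14.
Molecular formula: C10H14O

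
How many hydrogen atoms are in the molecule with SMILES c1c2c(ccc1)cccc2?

Hydrogens are implicit in SMILES; fill each atom to its normal valence:
  8 × C (aromatic): 1 H each → 8
  2 × C (aromatic): no H
  Total hydrogens = 8.

8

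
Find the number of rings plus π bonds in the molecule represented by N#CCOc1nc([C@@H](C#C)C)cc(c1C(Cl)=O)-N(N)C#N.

11

Molecular formula from the SMILES: C13H10ClN5O2.
DoU = (2C + 2 + N − H − X)/2 = (2·13 + 2 + 5 − 10 − 1)/2 = 22/2 = 11.
(Structurally: 1 ring(s) + 10 π bond(s) = 11.)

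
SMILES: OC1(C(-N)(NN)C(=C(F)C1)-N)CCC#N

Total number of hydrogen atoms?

Hydrogens are implicit in SMILES; fill each atom to its normal valence:
  5 × C: no H
  3 × C: 2 H each → 6
  3 × N: 2 H each → 6
  1 × F: no H
  1 × N: 1 H
  1 × N: no H
  1 × O: 1 H
  Total hydrogens = 14.

14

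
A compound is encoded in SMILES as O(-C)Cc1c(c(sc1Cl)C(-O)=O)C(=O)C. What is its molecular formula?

C9H9ClO4S

Heavy atoms from the SMILES: 9 C, 1 Cl, 4 O, 1 S.
Implicit hydrogens by atom environment:
  4 × C (aromatic): no H
  3 × O: no H
  2 × C: 3 H each → 6
  2 × C: no H
  1 × C: 2 H
  1 × Cl: no H
  1 × O: 1 H
  1 × S (aromatic): no H
  Total hydrogens = 9.
Molecular formula: C9H9ClO4S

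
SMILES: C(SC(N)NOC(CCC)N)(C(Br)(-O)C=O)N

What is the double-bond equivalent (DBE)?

1

Molecular formula from the SMILES: C8H19BrN4O3S.
DoU = (2C + 2 + N − H − X)/2 = (2·8 + 2 + 4 − 19 − 1)/2 = 2/2 = 1.
(Structurally: 0 ring(s) + 1 π bond(s) = 1.)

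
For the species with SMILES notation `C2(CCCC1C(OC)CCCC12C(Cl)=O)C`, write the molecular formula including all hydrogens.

C13H21ClO2

Heavy atoms from the SMILES: 13 C, 1 Cl, 2 O.
Implicit hydrogens by atom environment:
  6 × C: 2 H each → 12
  3 × C: 1 H each → 3
  2 × C: 3 H each → 6
  2 × C: no H
  2 × O: no H
  1 × Cl: no H
  Total hydrogens = 21.
Molecular formula: C13H21ClO2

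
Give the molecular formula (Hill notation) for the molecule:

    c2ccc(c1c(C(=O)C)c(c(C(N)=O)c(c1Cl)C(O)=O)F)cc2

Heavy atoms from the SMILES: 16 C, 1 Cl, 1 F, 1 N, 4 O.
Implicit hydrogens by atom environment:
  7 × C (aromatic): no H
  5 × C (aromatic): 1 H each → 5
  3 × C: no H
  3 × O: no H
  1 × C: 3 H
  1 × Cl: no H
  1 × F: no H
  1 × N: 2 H
  1 × O: 1 H
  Total hydrogens = 11.
Molecular formula: C16H11ClFNO4

C16H11ClFNO4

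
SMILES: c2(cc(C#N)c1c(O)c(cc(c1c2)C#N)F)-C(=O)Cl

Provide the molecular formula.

C13H4ClFN2O2

Heavy atoms from the SMILES: 13 C, 1 Cl, 1 F, 2 N, 2 O.
Implicit hydrogens by atom environment:
  7 × C (aromatic): no H
  3 × C (aromatic): 1 H each → 3
  3 × C: no H
  2 × N: no H
  1 × Cl: no H
  1 × F: no H
  1 × O: 1 H
  1 × O: no H
  Total hydrogens = 4.
Molecular formula: C13H4ClFN2O2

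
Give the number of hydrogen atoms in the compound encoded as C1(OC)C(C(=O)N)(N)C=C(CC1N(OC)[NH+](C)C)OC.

Hydrogens are implicit in SMILES; fill each atom to its normal valence:
  5 × C: 3 H each → 15
  4 × O: no H
  3 × C: 1 H each → 3
  3 × C: no H
  2 × N: 2 H each → 4
  1 × C: 2 H
  1 × N (charge +1): 1 H
  1 × N: no H
  Total hydrogens = 25.

25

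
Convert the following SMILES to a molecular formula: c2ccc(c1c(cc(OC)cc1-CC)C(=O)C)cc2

Heavy atoms from the SMILES: 17 C, 2 O.
Implicit hydrogens by atom environment:
  7 × C (aromatic): 1 H each → 7
  5 × C (aromatic): no H
  3 × C: 3 H each → 9
  2 × O: no H
  1 × C: 2 H
  1 × C: no H
  Total hydrogens = 18.
Molecular formula: C17H18O2

C17H18O2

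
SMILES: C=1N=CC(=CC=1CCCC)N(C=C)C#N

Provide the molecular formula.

Heavy atoms from the SMILES: 12 C, 3 N.
Implicit hydrogens by atom environment:
  4 × C: 2 H each → 8
  3 × C (aromatic): 1 H each → 3
  2 × C (aromatic): no H
  2 × N: no H
  1 × C: 3 H
  1 × C: 1 H
  1 × C: no H
  1 × N (aromatic): no H
  Total hydrogens = 15.
Molecular formula: C12H15N3

C12H15N3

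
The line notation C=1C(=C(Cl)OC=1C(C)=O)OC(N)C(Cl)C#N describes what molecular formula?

C9H8Cl2N2O3

Heavy atoms from the SMILES: 9 C, 2 Cl, 2 N, 3 O.
Implicit hydrogens by atom environment:
  3 × C (aromatic): no H
  2 × C: 1 H each → 2
  2 × C: no H
  2 × Cl: no H
  2 × O: no H
  1 × C: 3 H
  1 × C (aromatic): 1 H
  1 × N: 2 H
  1 × N: no H
  1 × O (aromatic): no H
  Total hydrogens = 8.
Molecular formula: C9H8Cl2N2O3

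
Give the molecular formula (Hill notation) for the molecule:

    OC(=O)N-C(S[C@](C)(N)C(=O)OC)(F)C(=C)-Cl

Heavy atoms from the SMILES: 8 C, 1 Cl, 1 F, 2 N, 4 O, 1 S.
Implicit hydrogens by atom environment:
  5 × C: no H
  3 × O: no H
  2 × C: 3 H each → 6
  1 × C: 2 H
  1 × Cl: no H
  1 × F: no H
  1 × N: 2 H
  1 × N: 1 H
  1 × O: 1 H
  1 × S: no H
  Total hydrogens = 12.
Molecular formula: C8H12ClFN2O4S

C8H12ClFN2O4S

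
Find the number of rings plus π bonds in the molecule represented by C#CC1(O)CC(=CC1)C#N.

Molecular formula from the SMILES: C8H7NO.
DoU = (2C + 2 + N − H − X)/2 = (2·8 + 2 + 1 − 7 − 0)/2 = 12/2 = 6.
(Structurally: 1 ring(s) + 5 π bond(s) = 6.)

6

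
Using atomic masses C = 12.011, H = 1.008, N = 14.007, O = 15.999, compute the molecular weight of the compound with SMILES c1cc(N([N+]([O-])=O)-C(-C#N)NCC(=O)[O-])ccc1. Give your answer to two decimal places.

249.21

Molecular formula: C10H9N4O4-.
M = 10×12.011 + 9×1.008 + 4×14.007 + 4×15.999 = 249.21 g/mol.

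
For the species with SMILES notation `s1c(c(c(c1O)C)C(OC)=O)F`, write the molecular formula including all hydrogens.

Heavy atoms from the SMILES: 7 C, 1 F, 3 O, 1 S.
Implicit hydrogens by atom environment:
  4 × C (aromatic): no H
  2 × C: 3 H each → 6
  2 × O: no H
  1 × C: no H
  1 × F: no H
  1 × O: 1 H
  1 × S (aromatic): no H
  Total hydrogens = 7.
Molecular formula: C7H7FO3S

C7H7FO3S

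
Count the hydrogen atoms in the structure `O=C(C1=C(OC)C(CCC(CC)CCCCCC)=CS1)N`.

Hydrogens are implicit in SMILES; fill each atom to its normal valence:
  8 × C: 2 H each → 16
  3 × C: 3 H each → 9
  3 × C (aromatic): no H
  2 × O: no H
  1 × C (aromatic): 1 H
  1 × C: 1 H
  1 × C: no H
  1 × N: 2 H
  1 × S (aromatic): no H
  Total hydrogens = 29.

29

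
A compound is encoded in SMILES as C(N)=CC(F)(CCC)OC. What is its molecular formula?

C7H14FNO

Heavy atoms from the SMILES: 7 C, 1 F, 1 N, 1 O.
Implicit hydrogens by atom environment:
  2 × C: 3 H each → 6
  2 × C: 2 H each → 4
  2 × C: 1 H each → 2
  1 × C: no H
  1 × F: no H
  1 × N: 2 H
  1 × O: no H
  Total hydrogens = 14.
Molecular formula: C7H14FNO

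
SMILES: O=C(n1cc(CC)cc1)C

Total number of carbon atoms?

The symbol for carbon appears 8 times in the SMILES. Lowercase c denotes aromatic carbon and counts toward C.

8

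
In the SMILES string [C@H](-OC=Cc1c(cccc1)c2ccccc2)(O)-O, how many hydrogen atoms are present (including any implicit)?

Hydrogens are implicit in SMILES; fill each atom to its normal valence:
  9 × C (aromatic): 1 H each → 9
  3 × C: 1 H each → 3
  3 × C (aromatic): no H
  2 × O: 1 H each → 2
  1 × O: no H
  Total hydrogens = 14.

14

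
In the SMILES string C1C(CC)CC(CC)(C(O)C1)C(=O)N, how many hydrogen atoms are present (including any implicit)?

21

Hydrogens are implicit in SMILES; fill each atom to its normal valence:
  5 × C: 2 H each → 10
  2 × C: 3 H each → 6
  2 × C: 1 H each → 2
  2 × C: no H
  1 × N: 2 H
  1 × O: 1 H
  1 × O: no H
  Total hydrogens = 21.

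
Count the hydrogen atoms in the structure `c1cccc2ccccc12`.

8

Hydrogens are implicit in SMILES; fill each atom to its normal valence:
  8 × C (aromatic): 1 H each → 8
  2 × C (aromatic): no H
  Total hydrogens = 8.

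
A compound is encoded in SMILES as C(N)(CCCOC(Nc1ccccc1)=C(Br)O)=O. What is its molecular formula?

Heavy atoms from the SMILES: 1 Br, 12 C, 2 N, 3 O.
Implicit hydrogens by atom environment:
  5 × C (aromatic): 1 H each → 5
  3 × C: 2 H each → 6
  3 × C: no H
  2 × O: no H
  1 × Br: no H
  1 × C (aromatic): no H
  1 × N: 2 H
  1 × N: 1 H
  1 × O: 1 H
  Total hydrogens = 15.
Molecular formula: C12H15BrN2O3

C12H15BrN2O3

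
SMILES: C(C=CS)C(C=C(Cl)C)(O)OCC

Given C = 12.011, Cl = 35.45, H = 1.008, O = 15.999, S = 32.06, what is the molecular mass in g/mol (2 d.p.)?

222.73

Molecular formula: C9H15ClO2S.
M = 9×12.011 + 1×35.45 + 15×1.008 + 2×15.999 + 1×32.06 = 222.73 g/mol.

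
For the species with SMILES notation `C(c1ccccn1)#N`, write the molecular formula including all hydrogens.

Heavy atoms from the SMILES: 6 C, 2 N.
Implicit hydrogens by atom environment:
  4 × C (aromatic): 1 H each → 4
  1 × C (aromatic): no H
  1 × C: no H
  1 × N (aromatic): no H
  1 × N: no H
  Total hydrogens = 4.
Molecular formula: C6H4N2

C6H4N2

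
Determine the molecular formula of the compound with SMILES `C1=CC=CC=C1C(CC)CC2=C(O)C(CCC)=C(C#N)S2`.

Heavy atoms from the SMILES: 18 C, 1 N, 1 O, 1 S.
Implicit hydrogens by atom environment:
  5 × C (aromatic): 1 H each → 5
  5 × C (aromatic): no H
  4 × C: 2 H each → 8
  2 × C: 3 H each → 6
  1 × C: 1 H
  1 × C: no H
  1 × N: no H
  1 × O: 1 H
  1 × S (aromatic): no H
  Total hydrogens = 21.
Molecular formula: C18H21NOS

C18H21NOS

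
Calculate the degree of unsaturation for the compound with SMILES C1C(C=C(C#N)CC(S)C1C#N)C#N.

8

Molecular formula from the SMILES: C10H9N3S.
DoU = (2C + 2 + N − H − X)/2 = (2·10 + 2 + 3 − 9 − 0)/2 = 16/2 = 8.
(Structurally: 1 ring(s) + 7 π bond(s) = 8.)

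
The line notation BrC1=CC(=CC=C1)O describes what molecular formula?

Heavy atoms from the SMILES: 1 Br, 6 C, 1 O.
Implicit hydrogens by atom environment:
  4 × C (aromatic): 1 H each → 4
  2 × C (aromatic): no H
  1 × Br: no H
  1 × O: 1 H
  Total hydrogens = 5.
Molecular formula: C6H5BrO

C6H5BrO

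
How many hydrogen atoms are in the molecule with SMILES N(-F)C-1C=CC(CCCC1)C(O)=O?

14

Hydrogens are implicit in SMILES; fill each atom to its normal valence:
  4 × C: 2 H each → 8
  4 × C: 1 H each → 4
  1 × C: no H
  1 × F: no H
  1 × N: 1 H
  1 × O: 1 H
  1 × O: no H
  Total hydrogens = 14.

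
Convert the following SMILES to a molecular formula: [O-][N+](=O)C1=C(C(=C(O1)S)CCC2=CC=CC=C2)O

C12H11NO4S

Heavy atoms from the SMILES: 12 C, 1 N, 4 O, 1 S.
Implicit hydrogens by atom environment:
  5 × C (aromatic): 1 H each → 5
  5 × C (aromatic): no H
  2 × C: 2 H each → 4
  1 × N (charge +1): no H
  1 × O: 1 H
  1 × O (aromatic): no H
  1 × O: no H
  1 × O (charge -1): no H
  1 × S: 1 H
  Total hydrogens = 11.
Molecular formula: C12H11NO4S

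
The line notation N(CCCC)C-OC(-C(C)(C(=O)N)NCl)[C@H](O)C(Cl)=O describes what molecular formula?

C11H21Cl2N3O4

Heavy atoms from the SMILES: 11 C, 2 Cl, 3 N, 4 O.
Implicit hydrogens by atom environment:
  4 × C: 2 H each → 8
  3 × C: no H
  3 × O: no H
  2 × C: 3 H each → 6
  2 × C: 1 H each → 2
  2 × Cl: no H
  2 × N: 1 H each → 2
  1 × N: 2 H
  1 × O: 1 H
  Total hydrogens = 21.
Molecular formula: C11H21Cl2N3O4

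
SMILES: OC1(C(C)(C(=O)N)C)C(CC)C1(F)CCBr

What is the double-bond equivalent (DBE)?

Molecular formula from the SMILES: C11H19BrFNO2.
DoU = (2C + 2 + N − H − X)/2 = (2·11 + 2 + 1 − 19 − 2)/2 = 4/2 = 2.
(Structurally: 1 ring(s) + 1 π bond(s) = 2.)

2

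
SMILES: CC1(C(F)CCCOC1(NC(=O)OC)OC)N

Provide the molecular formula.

C10H19FN2O4

Heavy atoms from the SMILES: 10 C, 1 F, 2 N, 4 O.
Implicit hydrogens by atom environment:
  4 × O: no H
  3 × C: 3 H each → 9
  3 × C: 2 H each → 6
  3 × C: no H
  1 × C: 1 H
  1 × F: no H
  1 × N: 2 H
  1 × N: 1 H
  Total hydrogens = 19.
Molecular formula: C10H19FN2O4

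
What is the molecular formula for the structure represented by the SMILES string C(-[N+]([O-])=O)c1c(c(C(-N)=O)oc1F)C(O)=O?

Heavy atoms from the SMILES: 7 C, 1 F, 2 N, 6 O.
Implicit hydrogens by atom environment:
  4 × C (aromatic): no H
  3 × O: no H
  2 × C: no H
  1 × C: 2 H
  1 × F: no H
  1 × N: 2 H
  1 × N (charge +1): no H
  1 × O: 1 H
  1 × O (aromatic): no H
  1 × O (charge -1): no H
  Total hydrogens = 5.
Molecular formula: C7H5FN2O6

C7H5FN2O6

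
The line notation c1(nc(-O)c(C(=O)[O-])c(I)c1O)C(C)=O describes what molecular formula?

Heavy atoms from the SMILES: 8 C, 1 I, 1 N, 5 O.
Implicit hydrogens by atom environment:
  5 × C (aromatic): no H
  2 × C: no H
  2 × O: 1 H each → 2
  2 × O: no H
  1 × C: 3 H
  1 × I: no H
  1 × N (aromatic): no H
  1 × O (charge -1): no H
  Total hydrogens = 5.
Net charge -1.
Molecular formula: C8H5INO5-

C8H5INO5-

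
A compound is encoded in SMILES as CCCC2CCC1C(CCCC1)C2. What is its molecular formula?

Heavy atoms from the SMILES: 13 C.
Implicit hydrogens by atom environment:
  9 × C: 2 H each → 18
  3 × C: 1 H each → 3
  1 × C: 3 H
  Total hydrogens = 24.
Molecular formula: C13H24

C13H24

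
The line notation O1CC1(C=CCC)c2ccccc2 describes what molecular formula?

Heavy atoms from the SMILES: 12 C, 1 O.
Implicit hydrogens by atom environment:
  5 × C (aromatic): 1 H each → 5
  2 × C: 2 H each → 4
  2 × C: 1 H each → 2
  1 × C: 3 H
  1 × C: no H
  1 × C (aromatic): no H
  1 × O: no H
  Total hydrogens = 14.
Molecular formula: C12H14O

C12H14O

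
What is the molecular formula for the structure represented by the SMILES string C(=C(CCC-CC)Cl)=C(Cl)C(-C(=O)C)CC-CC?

Heavy atoms from the SMILES: 15 C, 2 Cl, 1 O.
Implicit hydrogens by atom environment:
  7 × C: 2 H each → 14
  4 × C: no H
  3 × C: 3 H each → 9
  2 × Cl: no H
  1 × C: 1 H
  1 × O: no H
  Total hydrogens = 24.
Molecular formula: C15H24Cl2O

C15H24Cl2O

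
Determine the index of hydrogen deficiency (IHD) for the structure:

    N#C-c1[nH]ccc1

5

Molecular formula from the SMILES: C5H4N2.
DoU = (2C + 2 + N − H − X)/2 = (2·5 + 2 + 2 − 4 − 0)/2 = 10/2 = 5.
(Structurally: 1 ring(s) + 4 π bond(s) = 5.)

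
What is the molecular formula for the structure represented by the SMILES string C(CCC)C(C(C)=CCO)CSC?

Heavy atoms from the SMILES: 11 C, 1 O, 1 S.
Implicit hydrogens by atom environment:
  5 × C: 2 H each → 10
  3 × C: 3 H each → 9
  2 × C: 1 H each → 2
  1 × C: no H
  1 × O: 1 H
  1 × S: no H
  Total hydrogens = 22.
Molecular formula: C11H22OS

C11H22OS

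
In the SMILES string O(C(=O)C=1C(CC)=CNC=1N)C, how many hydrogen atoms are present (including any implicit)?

12

Hydrogens are implicit in SMILES; fill each atom to its normal valence:
  3 × C (aromatic): no H
  2 × C: 3 H each → 6
  2 × O: no H
  1 × C: 2 H
  1 × C (aromatic): 1 H
  1 × C: no H
  1 × N: 2 H
  1 × N (aromatic): 1 H
  Total hydrogens = 12.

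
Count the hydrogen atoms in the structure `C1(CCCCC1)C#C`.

12

Hydrogens are implicit in SMILES; fill each atom to its normal valence:
  5 × C: 2 H each → 10
  2 × C: 1 H each → 2
  1 × C: no H
  Total hydrogens = 12.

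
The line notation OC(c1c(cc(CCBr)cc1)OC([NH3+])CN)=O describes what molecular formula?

Heavy atoms from the SMILES: 1 Br, 11 C, 2 N, 3 O.
Implicit hydrogens by atom environment:
  3 × C: 2 H each → 6
  3 × C (aromatic): 1 H each → 3
  3 × C (aromatic): no H
  2 × O: no H
  1 × Br: no H
  1 × C: 1 H
  1 × C: no H
  1 × N (charge +1): 3 H
  1 × N: 2 H
  1 × O: 1 H
  Total hydrogens = 16.
Net charge +1.
Molecular formula: C11H16BrN2O3+

C11H16BrN2O3+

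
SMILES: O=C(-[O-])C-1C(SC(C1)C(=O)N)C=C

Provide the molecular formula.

C8H10NO3S-

Heavy atoms from the SMILES: 8 C, 1 N, 3 O, 1 S.
Implicit hydrogens by atom environment:
  4 × C: 1 H each → 4
  2 × C: 2 H each → 4
  2 × C: no H
  2 × O: no H
  1 × N: 2 H
  1 × O (charge -1): no H
  1 × S: no H
  Total hydrogens = 10.
Net charge -1.
Molecular formula: C8H10NO3S-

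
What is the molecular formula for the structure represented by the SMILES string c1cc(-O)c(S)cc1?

Heavy atoms from the SMILES: 6 C, 1 O, 1 S.
Implicit hydrogens by atom environment:
  4 × C (aromatic): 1 H each → 4
  2 × C (aromatic): no H
  1 × O: 1 H
  1 × S: 1 H
  Total hydrogens = 6.
Molecular formula: C6H6OS

C6H6OS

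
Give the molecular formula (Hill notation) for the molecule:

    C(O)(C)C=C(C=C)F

Heavy atoms from the SMILES: 6 C, 1 F, 1 O.
Implicit hydrogens by atom environment:
  3 × C: 1 H each → 3
  1 × C: 3 H
  1 × C: 2 H
  1 × C: no H
  1 × F: no H
  1 × O: 1 H
  Total hydrogens = 9.
Molecular formula: C6H9FO

C6H9FO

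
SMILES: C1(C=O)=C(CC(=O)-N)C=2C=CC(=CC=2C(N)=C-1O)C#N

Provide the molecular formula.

C14H11N3O3

Heavy atoms from the SMILES: 14 C, 3 N, 3 O.
Implicit hydrogens by atom environment:
  7 × C (aromatic): no H
  3 × C (aromatic): 1 H each → 3
  2 × C: no H
  2 × N: 2 H each → 4
  2 × O: no H
  1 × C: 2 H
  1 × C: 1 H
  1 × N: no H
  1 × O: 1 H
  Total hydrogens = 11.
Molecular formula: C14H11N3O3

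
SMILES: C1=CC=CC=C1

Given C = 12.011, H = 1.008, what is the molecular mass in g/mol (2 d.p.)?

78.11

Molecular formula: C6H6.
M = 6×12.011 + 6×1.008 = 78.11 g/mol.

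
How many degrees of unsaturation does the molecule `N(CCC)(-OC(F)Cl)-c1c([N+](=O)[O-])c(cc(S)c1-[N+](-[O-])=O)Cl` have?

6

Molecular formula from the SMILES: C10H10Cl2FN3O5S.
DoU = (2C + 2 + N − H − X)/2 = (2·10 + 2 + 3 − 10 − 3)/2 = 12/2 = 6.
(Structurally: 1 ring(s) + 5 π bond(s) = 6.)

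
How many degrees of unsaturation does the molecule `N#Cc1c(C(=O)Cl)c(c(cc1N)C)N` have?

7

Molecular formula from the SMILES: C9H8ClN3O.
DoU = (2C + 2 + N − H − X)/2 = (2·9 + 2 + 3 − 8 − 1)/2 = 14/2 = 7.
(Structurally: 1 ring(s) + 6 π bond(s) = 7.)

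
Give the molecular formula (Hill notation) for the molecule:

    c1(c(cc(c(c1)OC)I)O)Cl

Heavy atoms from the SMILES: 7 C, 1 Cl, 1 I, 2 O.
Implicit hydrogens by atom environment:
  4 × C (aromatic): no H
  2 × C (aromatic): 1 H each → 2
  1 × C: 3 H
  1 × Cl: no H
  1 × I: no H
  1 × O: 1 H
  1 × O: no H
  Total hydrogens = 6.
Molecular formula: C7H6ClIO2

C7H6ClIO2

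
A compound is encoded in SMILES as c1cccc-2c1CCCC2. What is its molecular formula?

Heavy atoms from the SMILES: 10 C.
Implicit hydrogens by atom environment:
  4 × C: 2 H each → 8
  4 × C (aromatic): 1 H each → 4
  2 × C (aromatic): no H
  Total hydrogens = 12.
Molecular formula: C10H12

C10H12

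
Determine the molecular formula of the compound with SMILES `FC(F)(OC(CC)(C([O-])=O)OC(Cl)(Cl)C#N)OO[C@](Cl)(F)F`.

Heavy atoms from the SMILES: 8 C, 3 Cl, 4 F, 1 N, 6 O.
Implicit hydrogens by atom environment:
  6 × C: no H
  5 × O: no H
  4 × F: no H
  3 × Cl: no H
  1 × C: 3 H
  1 × C: 2 H
  1 × N: no H
  1 × O (charge -1): no H
  Total hydrogens = 5.
Net charge -1.
Molecular formula: C8H5Cl3F4NO6-

C8H5Cl3F4NO6-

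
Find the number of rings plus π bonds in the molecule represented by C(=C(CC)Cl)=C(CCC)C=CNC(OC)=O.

4

Molecular formula from the SMILES: C12H18ClNO2.
DoU = (2C + 2 + N − H − X)/2 = (2·12 + 2 + 1 − 18 − 1)/2 = 8/2 = 4.
(Structurally: 0 ring(s) + 4 π bond(s) = 4.)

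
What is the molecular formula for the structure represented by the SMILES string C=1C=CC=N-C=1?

C5H5N

Heavy atoms from the SMILES: 5 C, 1 N.
Implicit hydrogens by atom environment:
  5 × C (aromatic): 1 H each → 5
  1 × N (aromatic): no H
  Total hydrogens = 5.
Molecular formula: C5H5N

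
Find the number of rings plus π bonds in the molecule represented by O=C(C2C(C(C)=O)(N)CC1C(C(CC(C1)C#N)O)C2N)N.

Molecular formula from the SMILES: C14H22N4O3.
DoU = (2C + 2 + N − H − X)/2 = (2·14 + 2 + 4 − 22 − 0)/2 = 12/2 = 6.
(Structurally: 2 ring(s) + 4 π bond(s) = 6.)

6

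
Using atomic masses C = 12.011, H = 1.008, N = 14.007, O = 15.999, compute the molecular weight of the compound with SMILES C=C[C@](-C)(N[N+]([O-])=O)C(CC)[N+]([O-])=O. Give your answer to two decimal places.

203.20

Molecular formula: C7H13N3O4.
M = 7×12.011 + 13×1.008 + 3×14.007 + 4×15.999 = 203.20 g/mol.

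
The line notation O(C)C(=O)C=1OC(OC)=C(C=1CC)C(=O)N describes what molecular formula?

C10H13NO5

Heavy atoms from the SMILES: 10 C, 1 N, 5 O.
Implicit hydrogens by atom environment:
  4 × C (aromatic): no H
  4 × O: no H
  3 × C: 3 H each → 9
  2 × C: no H
  1 × C: 2 H
  1 × N: 2 H
  1 × O (aromatic): no H
  Total hydrogens = 13.
Molecular formula: C10H13NO5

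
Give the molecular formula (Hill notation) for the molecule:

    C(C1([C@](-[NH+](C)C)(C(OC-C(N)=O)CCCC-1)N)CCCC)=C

Heavy atoms from the SMILES: 17 C, 3 N, 2 O.
Implicit hydrogens by atom environment:
  9 × C: 2 H each → 18
  3 × C: 3 H each → 9
  3 × C: no H
  2 × C: 1 H each → 2
  2 × N: 2 H each → 4
  2 × O: no H
  1 × N (charge +1): 1 H
  Total hydrogens = 34.
Net charge +1.
Molecular formula: C17H34N3O2+

C17H34N3O2+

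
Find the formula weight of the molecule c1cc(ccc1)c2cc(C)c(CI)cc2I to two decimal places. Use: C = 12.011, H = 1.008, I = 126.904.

434.06

Molecular formula: C14H12I2.
M = 14×12.011 + 12×1.008 + 2×126.904 = 434.06 g/mol.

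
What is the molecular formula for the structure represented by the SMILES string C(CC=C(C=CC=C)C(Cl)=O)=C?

Heavy atoms from the SMILES: 10 C, 1 Cl, 1 O.
Implicit hydrogens by atom environment:
  5 × C: 1 H each → 5
  3 × C: 2 H each → 6
  2 × C: no H
  1 × Cl: no H
  1 × O: no H
  Total hydrogens = 11.
Molecular formula: C10H11ClO

C10H11ClO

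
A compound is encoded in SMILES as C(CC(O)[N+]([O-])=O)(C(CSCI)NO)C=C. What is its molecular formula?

C8H15IN2O4S

Heavy atoms from the SMILES: 8 C, 1 I, 2 N, 4 O, 1 S.
Implicit hydrogens by atom environment:
  4 × C: 2 H each → 8
  4 × C: 1 H each → 4
  2 × O: 1 H each → 2
  1 × I: no H
  1 × N: 1 H
  1 × N (charge +1): no H
  1 × O: no H
  1 × O (charge -1): no H
  1 × S: no H
  Total hydrogens = 15.
Molecular formula: C8H15IN2O4S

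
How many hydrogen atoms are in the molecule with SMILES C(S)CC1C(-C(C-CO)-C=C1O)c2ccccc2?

Hydrogens are implicit in SMILES; fill each atom to its normal valence:
  5 × C (aromatic): 1 H each → 5
  4 × C: 2 H each → 8
  4 × C: 1 H each → 4
  2 × O: 1 H each → 2
  1 × C: no H
  1 × C (aromatic): no H
  1 × S: 1 H
  Total hydrogens = 20.

20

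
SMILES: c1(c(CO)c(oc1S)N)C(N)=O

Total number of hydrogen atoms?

Hydrogens are implicit in SMILES; fill each atom to its normal valence:
  4 × C (aromatic): no H
  2 × N: 2 H each → 4
  1 × C: 2 H
  1 × C: no H
  1 × O: 1 H
  1 × O (aromatic): no H
  1 × O: no H
  1 × S: 1 H
  Total hydrogens = 8.

8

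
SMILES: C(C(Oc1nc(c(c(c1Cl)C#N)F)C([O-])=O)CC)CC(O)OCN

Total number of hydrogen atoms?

16

Hydrogens are implicit in SMILES; fill each atom to its normal valence:
  5 × C (aromatic): no H
  4 × C: 2 H each → 8
  3 × O: no H
  2 × C: 1 H each → 2
  2 × C: no H
  1 × C: 3 H
  1 × Cl: no H
  1 × F: no H
  1 × N: 2 H
  1 × N (aromatic): no H
  1 × N: no H
  1 × O: 1 H
  1 × O (charge -1): no H
  Total hydrogens = 16.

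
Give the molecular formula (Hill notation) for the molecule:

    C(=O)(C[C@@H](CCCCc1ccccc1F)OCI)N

Heavy atoms from the SMILES: 14 C, 1 F, 1 I, 1 N, 2 O.
Implicit hydrogens by atom environment:
  6 × C: 2 H each → 12
  4 × C (aromatic): 1 H each → 4
  2 × C (aromatic): no H
  2 × O: no H
  1 × C: 1 H
  1 × C: no H
  1 × F: no H
  1 × I: no H
  1 × N: 2 H
  Total hydrogens = 19.
Molecular formula: C14H19FINO2

C14H19FINO2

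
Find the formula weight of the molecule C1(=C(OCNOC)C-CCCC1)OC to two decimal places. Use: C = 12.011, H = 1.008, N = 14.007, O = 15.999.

Molecular formula: C10H19NO3.
M = 10×12.011 + 19×1.008 + 1×14.007 + 3×15.999 = 201.27 g/mol.

201.27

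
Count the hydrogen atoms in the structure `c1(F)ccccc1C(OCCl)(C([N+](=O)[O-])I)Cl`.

Hydrogens are implicit in SMILES; fill each atom to its normal valence:
  4 × C (aromatic): 1 H each → 4
  2 × C (aromatic): no H
  2 × Cl: no H
  2 × O: no H
  1 × C: 2 H
  1 × C: 1 H
  1 × C: no H
  1 × F: no H
  1 × I: no H
  1 × N (charge +1): no H
  1 × O (charge -1): no H
  Total hydrogens = 7.

7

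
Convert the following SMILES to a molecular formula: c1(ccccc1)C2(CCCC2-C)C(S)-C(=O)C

C15H20OS

Heavy atoms from the SMILES: 15 C, 1 O, 1 S.
Implicit hydrogens by atom environment:
  5 × C (aromatic): 1 H each → 5
  3 × C: 2 H each → 6
  2 × C: 3 H each → 6
  2 × C: 1 H each → 2
  2 × C: no H
  1 × C (aromatic): no H
  1 × O: no H
  1 × S: 1 H
  Total hydrogens = 20.
Molecular formula: C15H20OS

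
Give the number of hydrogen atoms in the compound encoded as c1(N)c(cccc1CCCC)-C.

17

Hydrogens are implicit in SMILES; fill each atom to its normal valence:
  3 × C: 2 H each → 6
  3 × C (aromatic): 1 H each → 3
  3 × C (aromatic): no H
  2 × C: 3 H each → 6
  1 × N: 2 H
  Total hydrogens = 17.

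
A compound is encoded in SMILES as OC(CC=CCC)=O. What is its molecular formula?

Heavy atoms from the SMILES: 6 C, 2 O.
Implicit hydrogens by atom environment:
  2 × C: 2 H each → 4
  2 × C: 1 H each → 2
  1 × C: 3 H
  1 × C: no H
  1 × O: 1 H
  1 × O: no H
  Total hydrogens = 10.
Molecular formula: C6H10O2

C6H10O2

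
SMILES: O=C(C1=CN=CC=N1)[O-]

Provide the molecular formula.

C5H3N2O2-

Heavy atoms from the SMILES: 5 C, 2 N, 2 O.
Implicit hydrogens by atom environment:
  3 × C (aromatic): 1 H each → 3
  2 × N (aromatic): no H
  1 × C (aromatic): no H
  1 × C: no H
  1 × O: no H
  1 × O (charge -1): no H
  Total hydrogens = 3.
Net charge -1.
Molecular formula: C5H3N2O2-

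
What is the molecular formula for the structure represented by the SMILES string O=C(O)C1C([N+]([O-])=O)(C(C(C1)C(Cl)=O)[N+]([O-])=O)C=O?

Heavy atoms from the SMILES: 8 C, 1 Cl, 2 N, 8 O.
Implicit hydrogens by atom environment:
  5 × O: no H
  4 × C: 1 H each → 4
  3 × C: no H
  2 × N (charge +1): no H
  2 × O (charge -1): no H
  1 × C: 2 H
  1 × Cl: no H
  1 × O: 1 H
  Total hydrogens = 7.
Molecular formula: C8H7ClN2O8

C8H7ClN2O8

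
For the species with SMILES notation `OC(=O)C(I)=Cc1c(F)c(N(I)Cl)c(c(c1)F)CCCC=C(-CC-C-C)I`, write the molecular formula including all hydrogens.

C18H19ClF2I3NO2

Heavy atoms from the SMILES: 18 C, 1 Cl, 2 F, 3 I, 1 N, 2 O.
Implicit hydrogens by atom environment:
  6 × C: 2 H each → 12
  5 × C (aromatic): no H
  3 × C: no H
  3 × I: no H
  2 × C: 1 H each → 2
  2 × F: no H
  1 × C: 3 H
  1 × C (aromatic): 1 H
  1 × Cl: no H
  1 × N: no H
  1 × O: 1 H
  1 × O: no H
  Total hydrogens = 19.
Molecular formula: C18H19ClF2I3NO2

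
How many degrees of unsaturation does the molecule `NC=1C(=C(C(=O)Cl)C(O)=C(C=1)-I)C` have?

5

Molecular formula from the SMILES: C8H7ClINO2.
DoU = (2C + 2 + N − H − X)/2 = (2·8 + 2 + 1 − 7 − 2)/2 = 10/2 = 5.
(Structurally: 1 ring(s) + 4 π bond(s) = 5.)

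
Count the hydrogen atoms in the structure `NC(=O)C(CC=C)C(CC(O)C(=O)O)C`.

17

Hydrogens are implicit in SMILES; fill each atom to its normal valence:
  4 × C: 1 H each → 4
  3 × C: 2 H each → 6
  2 × C: no H
  2 × O: 1 H each → 2
  2 × O: no H
  1 × C: 3 H
  1 × N: 2 H
  Total hydrogens = 17.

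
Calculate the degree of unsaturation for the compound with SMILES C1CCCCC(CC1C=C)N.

Molecular formula from the SMILES: C10H19N.
DoU = (2C + 2 + N − H − X)/2 = (2·10 + 2 + 1 − 19 − 0)/2 = 4/2 = 2.
(Structurally: 1 ring(s) + 1 π bond(s) = 2.)

2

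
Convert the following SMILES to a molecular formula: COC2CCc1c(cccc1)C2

Heavy atoms from the SMILES: 11 C, 1 O.
Implicit hydrogens by atom environment:
  4 × C (aromatic): 1 H each → 4
  3 × C: 2 H each → 6
  2 × C (aromatic): no H
  1 × C: 3 H
  1 × C: 1 H
  1 × O: no H
  Total hydrogens = 14.
Molecular formula: C11H14O

C11H14O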